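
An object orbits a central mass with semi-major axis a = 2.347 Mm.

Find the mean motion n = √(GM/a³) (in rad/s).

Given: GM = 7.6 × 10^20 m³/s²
a = 2.347 Mm = 2.347 × 10^6 m
GM = 7.6 × 10^20 m³/s²
a³ = 1.29282 × 10^19 m³
GM/a³ = (7.6 × 10^20) / (1.29282 × 10^19) = 58.7861 s⁻²
n = √(GM/a³) = 7.66721 rad/s ≈ 7.667 rad/s

Final answer: n = 7.667 rad/s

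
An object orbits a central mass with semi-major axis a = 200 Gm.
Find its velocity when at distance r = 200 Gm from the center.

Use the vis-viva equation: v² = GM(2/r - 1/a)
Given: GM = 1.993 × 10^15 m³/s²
a = 200 Gm = 2 × 10^11 m
r = 200 Gm = 2 × 10^11 m
GM = 1.993 × 10^15 m³/s²
2/r − 1/a = 1 × 10^-11 − 5 × 10^-12 = 5 × 10^-12 m⁻¹
v² = GM (2/r − 1/a) = 9965 m²/s²
v = 99.8248 m/s ≈ 99.82 m/s

Final answer: 99.82 m/s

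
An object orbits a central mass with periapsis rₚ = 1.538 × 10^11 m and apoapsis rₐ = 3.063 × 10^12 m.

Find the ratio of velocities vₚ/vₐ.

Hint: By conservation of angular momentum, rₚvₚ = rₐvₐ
rₚ = 1.538 × 10^11 m
rₐ = 3.063 × 10^12 m
rₚvₚ = rₐvₐ  ⇒  vₚ/vₐ = rₐ/rₚ
vₚ/vₐ = (3.063 × 10^12) / (1.538 × 10^11) = 19.9155

Final answer: vₚ/vₐ = 19.92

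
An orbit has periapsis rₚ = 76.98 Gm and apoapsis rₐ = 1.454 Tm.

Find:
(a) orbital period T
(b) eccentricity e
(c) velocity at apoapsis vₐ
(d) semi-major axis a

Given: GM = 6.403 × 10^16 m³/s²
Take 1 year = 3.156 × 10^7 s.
rₚ = 76.98 Gm = 7.698 × 10^10 m
rₐ = 1.454 Tm = 1.454 × 10^12 m
GM = 6.403 × 10^16 m³/s²
a = (rₚ + rₐ)/2 = 7.6549 × 10^11 m
e = (rₐ − rₚ)/(rₐ + rₚ) = (1.37702 × 10^12) / (1.53098 × 10^12) = 0.899437
(a) a³ = 4.48558 × 10^35 m³;  T = 2π √(a³/GM) = 2π × 2.64678 × 10^9 s = 1.66302 × 10^10 s ≈ 526.9 years
(b) e = 0.899437 ≈ 0.8994
(c) vₐ² = GM (2/rₐ − 1/a) = 6.403 × 10^16 × (1.37552 × 10^-12 − 1.30635 × 10^-12) = 4428.51 m²/s²;  vₐ = 66.547 m/s ≈ 66.55 m/s
(d) a = 7.6549 × 10^11 m ≈ 765.5 Gm

Final answer:
(a) orbital period T = 526.9 years
(b) eccentricity e = 0.8994
(c) velocity at apoapsis vₐ = 66.55 m/s
(d) semi-major axis a = 765.5 Gm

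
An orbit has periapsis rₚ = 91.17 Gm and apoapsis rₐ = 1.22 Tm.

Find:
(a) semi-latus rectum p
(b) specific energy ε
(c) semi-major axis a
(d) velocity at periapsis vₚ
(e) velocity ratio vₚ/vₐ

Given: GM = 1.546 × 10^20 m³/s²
rₚ = 91.17 Gm = 9.117 × 10^10 m
rₐ = 1.22 Tm = 1.22 × 10^12 m
GM = 1.546 × 10^20 m³/s²
a = (rₚ + rₐ)/2 = 6.55585 × 10^11 m
e = (rₐ − rₚ)/(rₐ + rₚ) = (1.12883 × 10^12) / (1.31117 × 10^12) = 0.860933
(a) 1 − e² = 0.258794;  p = a(1 − e²) = 6.55585 × 10^11 × 0.258794 = 1.69661 × 10^11 m ≈ 169.7 Gm
(b) 2a = 1.31117 × 10^12 m;  ε = −GM/(2a) = -1.1791 × 10^8 J/kg ≈ -117.9 MJ/kg
(c) a = 6.55585 × 10^11 m ≈ 655.6 Gm
(d) vₚ² = GM (2/rₚ − 1/a) = 1.546 × 10^20 × (2.1937 × 10^-11 − 1.52536 × 10^-12) = 3.15565 × 10^9 m²/s²;  vₚ = 56175.1 m/s ≈ 56.18 km/s
(e) vₚ/vₐ = rₐ/rₚ (angular momentum) = (1.22 × 10^12) / (9.117 × 10^10) = 13.3816 ≈ 13.38

Final answer:
(a) semi-latus rectum p = 169.7 Gm
(b) specific energy ε = -117.9 MJ/kg
(c) semi-major axis a = 655.6 Gm
(d) velocity at periapsis vₚ = 56.18 km/s
(e) velocity ratio vₚ/vₐ = 13.38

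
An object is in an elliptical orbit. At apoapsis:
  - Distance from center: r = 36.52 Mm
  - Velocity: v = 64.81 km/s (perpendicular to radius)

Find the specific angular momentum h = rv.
r = 36.52 Mm = 3.652 × 10^7 m
v = 64.81 km/s = 64810 m/s
h = rv = 3.652 × 10^7 × 64810 = 2.36686 × 10^12 m²/s ≈ 2.367 × 10^12 m²/s

Final answer: h = 2.367 × 10^12 m²/s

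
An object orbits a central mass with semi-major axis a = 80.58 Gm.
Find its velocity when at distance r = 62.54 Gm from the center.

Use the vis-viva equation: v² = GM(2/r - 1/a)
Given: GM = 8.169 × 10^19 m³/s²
a = 80.58 Gm = 8.058 × 10^10 m
r = 62.54 Gm = 6.254 × 10^10 m
GM = 8.169 × 10^19 m³/s²
2/r − 1/a = 3.19795 × 10^-11 − 1.241 × 10^-11 = 1.95695 × 10^-11 m⁻¹
v² = GM (2/r − 1/a) = 1.59863 × 10^9 m²/s²
v = 39982.9 m/s ≈ 39.98 km/s

Final answer: 39.98 km/s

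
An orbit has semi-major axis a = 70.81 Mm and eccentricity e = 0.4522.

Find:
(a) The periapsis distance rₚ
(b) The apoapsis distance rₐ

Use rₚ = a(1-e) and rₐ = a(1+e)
a = 70.81 Mm = 7.081 × 10^7 m
e = 0.4522:  1 − e = 0.5478,  1 + e = 1.4522
(a) rₚ = a(1 − e) = 7.081 × 10^7 m × 0.5478 = 3.87897 × 10^7 m ≈ 38.79 Mm
(b) rₐ = a(1 + e) = 7.081 × 10^7 m × 1.4522 = 1.0283 × 10^8 m ≈ 102.8 Mm

Final answer:
(a) rₚ = 38.79 Mm
(b) rₐ = 102.8 Mm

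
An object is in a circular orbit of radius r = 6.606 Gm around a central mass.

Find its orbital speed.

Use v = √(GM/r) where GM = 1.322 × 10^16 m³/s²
r = 6.606 Gm = 6.606 × 10^9 m
GM = 1.322 × 10^16 m³/s²
GM/r = (1.322 × 10^16) / (6.606 × 10^9) = 2.00121 × 10^6 m²/s²
v = √(GM/r) = 1414.64 m/s ≈ 1.415 km/s

Final answer: 1.415 km/s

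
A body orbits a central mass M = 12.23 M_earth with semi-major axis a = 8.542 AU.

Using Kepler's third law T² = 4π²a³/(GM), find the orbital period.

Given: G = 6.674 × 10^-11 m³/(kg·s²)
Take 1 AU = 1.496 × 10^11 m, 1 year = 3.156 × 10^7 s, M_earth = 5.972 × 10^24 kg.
M = 12.23 M_earth = 7.30376 × 10^25 kg
GM = G × M = 6.674 × 10^-11 × 7.30376 × 10^25 = 4.87453 × 10^15 m³/s²
a = 8.542 AU = 1.27788 × 10^12 m
a³ = 2.08676 × 10^36 m³
T = 2π √(a³/GM) = 2π √((2.08676 × 10^36) / (4.87453 × 10^15)) = 2π × 2.06905 × 10^10 s
T = 1.30002 × 10^11 s ≈ 4119 years

Final answer: 4119 years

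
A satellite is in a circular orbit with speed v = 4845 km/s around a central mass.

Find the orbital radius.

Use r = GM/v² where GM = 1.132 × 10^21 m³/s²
v = 4845 km/s = 4.845 × 10^6 m/s
GM = 1.132 × 10^21 m³/s²
v² = 2.3474 × 10^13 m²/s²
r = GM/v² = (1.132 × 10^21) / (2.3474 × 10^13) = 4.82235 × 10^7 m ≈ 48.22 Mm

Final answer: 48.22 Mm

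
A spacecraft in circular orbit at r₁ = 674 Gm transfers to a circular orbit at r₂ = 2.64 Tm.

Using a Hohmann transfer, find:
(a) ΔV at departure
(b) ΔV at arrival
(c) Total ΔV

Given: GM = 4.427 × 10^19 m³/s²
r₁ = 674 Gm = 6.74 × 10^11 m
r₂ = 2.64 Tm = 2.64 × 10^12 m
GM = 4.427 × 10^19 m³/s²
Transfer ellipse: a_t = (r₁ + r₂)/2 = 1.657 × 10^12 m
Circular speed at r₁: v₁ = √(GM/r₁) = 8104.47 m/s
Transfer speed at r₁ (periapsis): v₁ₜ = √(GM(2/r₁ − 1/a_t)) = 10229.8 m/s
(a) ΔV₁ = v₁ₜ − v₁ = 2125.29 m/s ≈ 2.125 km/s
Circular speed at r₂: v₂ = √(GM/r₂) = 4094.99 m/s
Transfer speed at r₂ (apoapsis): v₂ₜ = √(GM(2/r₂ − 1/a_t)) = 2611.69 m/s
(b) ΔV₂ = v₂ − v₂ₜ = 1483.3 m/s ≈ 1.483 km/s
(c) ΔV_total = ΔV₁ + ΔV₂ = 3608.59 m/s ≈ 3.609 km/s

Final answer:
(a) ΔV₁ = 2.125 km/s
(b) ΔV₂ = 1.483 km/s
(c) ΔV_total = 3.609 km/s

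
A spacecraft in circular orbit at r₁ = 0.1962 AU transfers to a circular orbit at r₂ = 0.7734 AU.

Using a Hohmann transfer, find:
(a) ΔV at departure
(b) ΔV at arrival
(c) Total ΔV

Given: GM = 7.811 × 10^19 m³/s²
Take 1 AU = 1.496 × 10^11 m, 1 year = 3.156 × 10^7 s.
r₁ = 0.1962 AU = 2.93515 × 10^10 m
r₂ = 0.7734 AU = 1.15701 × 10^11 m
GM = 7.811 × 10^19 m³/s²
Transfer ellipse: a_t = (r₁ + r₂)/2 = 7.25261 × 10^10 m
Circular speed at r₁: v₁ = √(GM/r₁) = 51586.7 m/s
Transfer speed at r₁ (periapsis): v₁ₜ = √(GM(2/r₁ − 1/a_t)) = 65156.7 m/s
(a) ΔV₁ = v₁ₜ − v₁ = 13569.9 m/s ≈ 2.863 AU/year
Circular speed at r₂: v₂ = √(GM/r₂) = 25982.8 m/s
Transfer speed at r₂ (apoapsis): v₂ₜ = √(GM(2/r₂ − 1/a_t)) = 16529.3 m/s
(b) ΔV₂ = v₂ − v₂ₜ = 9453.5 m/s ≈ 1.994 AU/year
(c) ΔV_total = ΔV₁ + ΔV₂ = 23023.4 m/s ≈ 4.857 AU/year

Final answer:
(a) ΔV₁ = 2.863 AU/year
(b) ΔV₂ = 1.994 AU/year
(c) ΔV_total = 4.857 AU/year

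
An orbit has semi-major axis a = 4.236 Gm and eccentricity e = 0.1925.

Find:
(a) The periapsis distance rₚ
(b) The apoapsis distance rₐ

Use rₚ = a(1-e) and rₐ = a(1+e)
a = 4.236 Gm = 4.236 × 10^9 m
e = 0.1925:  1 − e = 0.8075,  1 + e = 1.1925
(a) rₚ = a(1 − e) = 4.236 × 10^9 m × 0.8075 = 3.42057 × 10^9 m ≈ 3.421 Gm
(b) rₐ = a(1 + e) = 4.236 × 10^9 m × 1.1925 = 5.05143 × 10^9 m ≈ 5.051 Gm

Final answer:
(a) rₚ = 3.421 Gm
(b) rₐ = 5.051 Gm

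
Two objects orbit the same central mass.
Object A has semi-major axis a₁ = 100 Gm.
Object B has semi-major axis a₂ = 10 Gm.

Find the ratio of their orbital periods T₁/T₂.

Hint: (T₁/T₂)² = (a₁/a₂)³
a₁ = 100 Gm = 1 × 10^11 m
a₂ = 10 Gm = 1 × 10^10 m
a₁/a₂ = 10
T₁/T₂ = (a₁/a₂)^(3/2) = (10)^1.5 = 31.6228

Final answer: T₁/T₂ = 31.62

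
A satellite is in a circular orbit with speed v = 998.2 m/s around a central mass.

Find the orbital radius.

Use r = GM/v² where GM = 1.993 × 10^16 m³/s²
v = 998.2 m/s
GM = 1.993 × 10^16 m³/s²
v² = 996403 m²/s²
r = GM/v² = (1.993 × 10^16) / 996403 = 2.00019 × 10^10 m ≈ 20 Gm

Final answer: 20 Gm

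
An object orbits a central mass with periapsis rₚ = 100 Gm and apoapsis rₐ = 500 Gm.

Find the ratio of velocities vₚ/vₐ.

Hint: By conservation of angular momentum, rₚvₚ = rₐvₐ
rₚ = 100 Gm = 1 × 10^11 m
rₐ = 500 Gm = 5 × 10^11 m
rₚvₚ = rₐvₐ  ⇒  vₚ/vₐ = rₐ/rₚ
vₚ/vₐ = (5 × 10^11) / (1 × 10^11) = 5

Final answer: vₚ/vₐ = 5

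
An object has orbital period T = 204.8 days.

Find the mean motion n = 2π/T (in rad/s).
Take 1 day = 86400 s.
T = 204.8 days = 1.76947 × 10^7 s
n = 2π / (1.76947 × 10^7 s) = 3.55088 × 10^-7 rad/s ≈ 3.551 × 10^-7 rad/s

Final answer: n = 3.551 × 10^-7 rad/s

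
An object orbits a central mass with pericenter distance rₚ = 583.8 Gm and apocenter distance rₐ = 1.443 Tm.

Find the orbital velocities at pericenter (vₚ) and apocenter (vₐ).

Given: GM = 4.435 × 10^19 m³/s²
rₚ = 583.8 Gm = 5.838 × 10^11 m
rₐ = 1.443 Tm = 1.443 × 10^12 m
GM = 4.435 × 10^19 m³/s²
a = (rₚ + rₐ)/2 = 1.0134 × 10^12 m
Vis-viva: v² = GM (2/r − 1/a)
vₚ² = 4.435 × 10^19 × (3.42583 × 10^-12 − 9.86777 × 10^-13) = 1.08172 × 10^8 m²/s²
vₚ = 10400.6 m/s ≈ 10.4 km/s
vₐ² = 4.435 × 10^19 × (1.386 × 10^-12 − 9.86777 × 10^-13) = 1.77056 × 10^7 m²/s²
vₐ = 4207.8 m/s ≈ 4.208 km/s

Final answer: vₚ = 10.4 km/s, vₐ = 4.208 km/s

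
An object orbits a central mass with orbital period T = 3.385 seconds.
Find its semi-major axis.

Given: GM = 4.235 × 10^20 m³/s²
T = 3.385 seconds
GM = 4.235 × 10^20 m³/s²
Kepler's third law: a³ = GM T² / (4π²)
T² = 11.4582 s²
a³ = (4.235 × 10^20) × 11.4582 / (4π²) = 1.22917 × 10^20 m³
a = (a³)^(1/3) = 4.97207 × 10^6 m ≈ 4.972 × 10^6 m

Final answer: 4.972 × 10^6 m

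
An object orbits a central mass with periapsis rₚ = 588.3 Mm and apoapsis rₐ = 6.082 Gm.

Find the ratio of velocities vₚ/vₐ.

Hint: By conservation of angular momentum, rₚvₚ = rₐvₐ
rₚ = 588.3 Mm = 5.883 × 10^8 m
rₐ = 6.082 Gm = 6.082 × 10^9 m
rₚvₚ = rₐvₐ  ⇒  vₚ/vₐ = rₐ/rₚ
vₚ/vₐ = (6.082 × 10^9) / (5.883 × 10^8) = 10.3383

Final answer: vₚ/vₐ = 10.34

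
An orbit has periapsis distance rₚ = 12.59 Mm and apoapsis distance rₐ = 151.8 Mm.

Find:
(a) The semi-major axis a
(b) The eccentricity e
rₚ = 12.59 Mm = 1.259 × 10^7 m
rₐ = 151.8 Mm = 1.518 × 10^8 m
(a) a = (rₚ + rₐ)/2 = 8.2195 × 10^7 m ≈ 82.19 Mm
(b) e = (rₐ − rₚ)/(rₐ + rₚ) = (1.3921 × 10^8) / (1.6439 × 10^8) = 0.846828

Final answer:
(a) a = 82.19 Mm
(b) e = 0.8468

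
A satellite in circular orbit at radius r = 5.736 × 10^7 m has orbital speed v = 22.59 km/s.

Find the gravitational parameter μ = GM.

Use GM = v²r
r = 5.736 × 10^7 m
v = 22.59 km/s = 22590 m/s
v² = 5.10308 × 10^8 m²/s²
GM = v²r = 5.10308 × 10^8 × 5.736 × 10^7 = 2.92713 × 10^16 m³/s²
GM ≈ 2.927 × 10^16 m³/s²

Final answer: GM = 2.927 × 10^16 m³/s²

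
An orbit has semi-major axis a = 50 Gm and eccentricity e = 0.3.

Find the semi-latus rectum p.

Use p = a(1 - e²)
a = 50 Gm = 5 × 10^10 m
e = 0.3,  e² = 0.09,  1 − e² = 0.91
p = a(1 − e²) = 5 × 10^10 m × 0.91 = 4.55 × 10^10 m ≈ 45.5 Gm

Final answer: p = 45.5 Gm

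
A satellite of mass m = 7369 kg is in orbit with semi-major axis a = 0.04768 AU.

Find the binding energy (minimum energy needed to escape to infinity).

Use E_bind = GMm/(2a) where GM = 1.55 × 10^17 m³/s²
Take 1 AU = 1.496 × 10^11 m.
a = 0.04768 AU = 7.13293 × 10^9 m
GM = 1.55 × 10^17 m³/s²
m = 7369 kg
GMm = 1.55 × 10^17 × 7369 = 1.1422 × 10^21 m³·kg/s²
2a = 1.42659 × 10^10 m
E_bind = GMm/(2a) = 8.00649 × 10^10 J ≈ 80.06 GJ

Final answer: 80.06 GJ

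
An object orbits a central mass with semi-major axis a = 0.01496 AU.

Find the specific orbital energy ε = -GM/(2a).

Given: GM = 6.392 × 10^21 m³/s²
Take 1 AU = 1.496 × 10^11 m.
a = 0.01496 AU = 2.23802 × 10^9 m
GM = 6.392 × 10^21 m³/s²
2a = 4.47603 × 10^9 m
ε = −GM/(2a) = -1.42805 × 10^12 J/kg ≈ -1428 GJ/kg

Final answer: -1428 GJ/kg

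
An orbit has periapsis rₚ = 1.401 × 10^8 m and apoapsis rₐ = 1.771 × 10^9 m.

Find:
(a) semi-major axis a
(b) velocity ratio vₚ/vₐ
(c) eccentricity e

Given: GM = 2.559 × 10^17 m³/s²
rₚ = 1.401 × 10^8 m
rₐ = 1.771 × 10^9 m
GM = 2.559 × 10^17 m³/s²
a = (rₚ + rₐ)/2 = 9.5555 × 10^8 m
e = (rₐ − rₚ)/(rₐ + rₚ) = (1.6309 × 10^9) / (1.9111 × 10^9) = 0.853383
(a) a = 9.5555 × 10^8 m ≈ 9.556 × 10^8 m
(b) vₚ/vₐ = rₐ/rₚ (angular momentum) = (1.771 × 10^9) / (1.401 × 10^8) = 12.641 ≈ 12.64
(c) e = 0.853383 ≈ 0.8534

Final answer:
(a) semi-major axis a = 9.556 × 10^8 m
(b) velocity ratio vₚ/vₐ = 12.64
(c) eccentricity e = 0.8534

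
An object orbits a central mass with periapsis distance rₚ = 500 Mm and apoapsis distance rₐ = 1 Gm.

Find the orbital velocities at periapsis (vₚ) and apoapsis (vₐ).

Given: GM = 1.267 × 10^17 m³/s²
rₚ = 500 Mm = 5 × 10^8 m
rₐ = 1 Gm = 1 × 10^9 m
GM = 1.267 × 10^17 m³/s²
a = (rₚ + rₐ)/2 = 7.5 × 10^8 m
Vis-viva: v² = GM (2/r − 1/a)
vₚ² = 1.267 × 10^17 × (4 × 10^-9 − 1.33333 × 10^-9) = 3.37867 × 10^8 m²/s²
vₚ = 18381.1 m/s ≈ 18.38 km/s
vₐ² = 1.267 × 10^17 × (2 × 10^-9 − 1.33333 × 10^-9) = 8.44667 × 10^7 m²/s²
vₐ = 9190.57 m/s ≈ 9.191 km/s

Final answer: vₚ = 18.38 km/s, vₐ = 9.191 km/s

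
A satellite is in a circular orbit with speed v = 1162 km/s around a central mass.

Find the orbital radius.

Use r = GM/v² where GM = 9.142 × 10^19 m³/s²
v = 1162 km/s = 1.162 × 10^6 m/s
GM = 9.142 × 10^19 m³/s²
v² = 1.35024 × 10^12 m²/s²
r = GM/v² = (9.142 × 10^19) / (1.35024 × 10^12) = 6.77063 × 10^7 m ≈ 6.771 × 10^7 m

Final answer: 6.771 × 10^7 m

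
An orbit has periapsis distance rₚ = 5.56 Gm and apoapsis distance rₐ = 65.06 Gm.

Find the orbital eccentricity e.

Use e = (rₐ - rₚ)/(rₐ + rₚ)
rₚ = 5.56 Gm = 5.56 × 10^9 m
rₐ = 65.06 Gm = 6.506 × 10^10 m
rₐ − rₚ = 5.95 × 10^10 m
rₐ + rₚ = 7.062 × 10^10 m
e = (rₐ − rₚ)/(rₐ + rₚ) = 0.842538

Final answer: e = 0.8425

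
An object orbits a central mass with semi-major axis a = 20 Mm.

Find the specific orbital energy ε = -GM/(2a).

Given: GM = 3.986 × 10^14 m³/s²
a = 20 Mm = 2 × 10^7 m
GM = 3.986 × 10^14 m³/s²
2a = 4 × 10^7 m
ε = −GM/(2a) = -9.965 × 10^6 J/kg ≈ -9.965 MJ/kg

Final answer: -9.965 MJ/kg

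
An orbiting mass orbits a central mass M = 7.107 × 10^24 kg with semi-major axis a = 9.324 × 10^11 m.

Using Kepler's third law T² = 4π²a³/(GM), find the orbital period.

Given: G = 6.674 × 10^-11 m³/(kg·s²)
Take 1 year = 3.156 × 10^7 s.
M = 7.107 × 10^24 kg
GM = G × M = 6.674 × 10^-11 × 7.107 × 10^24 = 4.74321 × 10^14 m³/s²
a = 9.324 × 10^11 m
a³ = 8.106 × 10^35 m³
T = 2π √(a³/GM) = 2π √((8.106 × 10^35) / (4.74321 × 10^14)) = 2π × 4.13397 × 10^10 s
T = 2.59745 × 10^11 s ≈ 8230 years

Final answer: 8230 years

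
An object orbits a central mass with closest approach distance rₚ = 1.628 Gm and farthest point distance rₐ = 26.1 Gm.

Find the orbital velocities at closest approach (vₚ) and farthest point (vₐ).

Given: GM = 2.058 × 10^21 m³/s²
rₚ = 1.628 Gm = 1.628 × 10^9 m
rₐ = 26.1 Gm = 2.61 × 10^10 m
GM = 2.058 × 10^21 m³/s²
a = (rₚ + rₐ)/2 = 1.3864 × 10^10 m
Vis-viva: v² = GM (2/r − 1/a)
vₚ² = 2.058 × 10^21 × (1.2285 × 10^-9 − 7.21293 × 10^-11) = 2.37981 × 10^12 m²/s²
vₚ = 1.54266 × 10^6 m/s ≈ 1543 km/s
vₐ² = 2.058 × 10^21 × (7.66284 × 10^-11 − 7.21293 × 10^-11) = 9.25914 × 10^9 m²/s²
vₐ = 96224.4 m/s ≈ 96.22 km/s

Final answer: vₚ = 1543 km/s, vₐ = 96.22 km/s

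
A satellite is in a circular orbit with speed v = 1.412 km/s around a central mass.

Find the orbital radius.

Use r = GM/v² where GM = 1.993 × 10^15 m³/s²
v = 1.412 km/s = 1412 m/s
GM = 1.993 × 10^15 m³/s²
v² = 1.99374 × 10^6 m²/s²
r = GM/v² = (1.993 × 10^15) / (1.99374 × 10^6) = 9.99627 × 10^8 m ≈ 999.6 Mm

Final answer: 999.6 Mm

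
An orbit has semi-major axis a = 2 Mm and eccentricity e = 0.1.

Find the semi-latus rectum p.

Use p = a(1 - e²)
a = 2 Mm = 2 × 10^6 m
e = 0.1,  e² = 0.01,  1 − e² = 0.99
p = a(1 − e²) = 2 × 10^6 m × 0.99 = 1.98 × 10^6 m ≈ 1.98 Mm

Final answer: p = 1.98 Mm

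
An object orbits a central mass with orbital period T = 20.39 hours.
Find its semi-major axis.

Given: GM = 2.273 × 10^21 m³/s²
T = 20.39 hours = 73404 s
GM = 2.273 × 10^21 m³/s²
Kepler's third law: a³ = GM T² / (4π²)
T² = 5.38815 × 10^9 s²
a³ = (2.273 × 10^21) × (5.38815 × 10^9) / (4π²) = 3.10227 × 10^29 m³
a = (a³)^(1/3) = 6.76955 × 10^9 m ≈ 6.77 × 10^9 m

Final answer: 6.77 × 10^9 m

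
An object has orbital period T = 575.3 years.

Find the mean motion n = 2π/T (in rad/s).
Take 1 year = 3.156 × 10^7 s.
T = 575.3 years = 1.81565 × 10^10 s
n = 2π / (1.81565 × 10^10 s) = 3.46058 × 10^-10 rad/s ≈ 3.461 × 10^-10 rad/s

Final answer: n = 3.461 × 10^-10 rad/s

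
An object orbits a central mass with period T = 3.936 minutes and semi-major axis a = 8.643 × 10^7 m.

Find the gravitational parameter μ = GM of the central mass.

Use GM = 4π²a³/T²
T = 3.936 minutes = 236.16 s
a = 8.643 × 10^7 m
a³ = 6.45645 × 10^23 m³
T² = 55771.5 s²
GM = 4π² × (6.45645 × 10^23) / 55771.5 = 4.57026 × 10^20 m³/s²
GM ≈ 4.57 × 10^20 m³/s²

Final answer: GM = 4.57 × 10^20 m³/s²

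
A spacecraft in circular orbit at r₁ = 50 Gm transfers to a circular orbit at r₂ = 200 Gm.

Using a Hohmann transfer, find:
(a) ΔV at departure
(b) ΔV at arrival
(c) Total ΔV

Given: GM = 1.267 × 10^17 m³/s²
r₁ = 50 Gm = 5 × 10^10 m
r₂ = 200 Gm = 2 × 10^11 m
GM = 1.267 × 10^17 m³/s²
Transfer ellipse: a_t = (r₁ + r₂)/2 = 1.25 × 10^11 m
Circular speed at r₁: v₁ = √(GM/r₁) = 1591.85 m/s
Transfer speed at r₁ (periapsis): v₁ₜ = √(GM(2/r₁ − 1/a_t)) = 2013.55 m/s
(a) ΔV₁ = v₁ₜ − v₁ = 421.7 m/s ≈ 421.7 m/s
Circular speed at r₂: v₂ = √(GM/r₂) = 795.927 m/s
Transfer speed at r₂ (apoapsis): v₂ₜ = √(GM(2/r₂ − 1/a_t)) = 503.389 m/s
(b) ΔV₂ = v₂ − v₂ₜ = 292.539 m/s ≈ 292.5 m/s
(c) ΔV_total = ΔV₁ + ΔV₂ = 714.238 m/s ≈ 714.2 m/s

Final answer:
(a) ΔV₁ = 421.7 m/s
(b) ΔV₂ = 292.5 m/s
(c) ΔV_total = 714.2 m/s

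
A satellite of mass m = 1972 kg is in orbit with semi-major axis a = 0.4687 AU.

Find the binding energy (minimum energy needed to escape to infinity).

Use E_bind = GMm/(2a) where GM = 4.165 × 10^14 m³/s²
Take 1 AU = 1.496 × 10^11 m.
a = 0.4687 AU = 7.01175 × 10^10 m
GM = 4.165 × 10^14 m³/s²
m = 1972 kg
GMm = 4.165 × 10^14 × 1972 = 8.21338 × 10^17 m³·kg/s²
2a = 1.40235 × 10^11 m
E_bind = GMm/(2a) = 5.85687 × 10^6 J ≈ 5.857 MJ

Final answer: 5.857 MJ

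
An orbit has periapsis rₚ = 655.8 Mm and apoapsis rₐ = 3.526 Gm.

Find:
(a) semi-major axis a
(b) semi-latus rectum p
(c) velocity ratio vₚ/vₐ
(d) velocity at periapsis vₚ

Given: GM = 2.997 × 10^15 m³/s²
rₚ = 655.8 Mm = 6.558 × 10^8 m
rₐ = 3.526 Gm = 3.526 × 10^9 m
GM = 2.997 × 10^15 m³/s²
a = (rₚ + rₐ)/2 = 2.0909 × 10^9 m
e = (rₐ − rₚ)/(rₐ + rₚ) = (2.8702 × 10^9) / (4.1818 × 10^9) = 0.686355
(a) a = 2.0909 × 10^9 m ≈ 2.091 Gm
(b) 1 − e² = 0.528917;  p = a(1 − e²) = 2.0909 × 10^9 × 0.528917 = 1.10591 × 10^9 m ≈ 1.106 Gm
(c) vₚ/vₐ = rₐ/rₚ (angular momentum) = (3.526 × 10^9) / (6.558 × 10^8) = 5.37664 ≈ 5.377
(d) vₚ² = GM (2/rₚ − 1/a) = 2.997 × 10^15 × (3.04971 × 10^-9 − 4.78263 × 10^-10) = 7.70663 × 10^6 m²/s²;  vₚ = 2776.08 m/s ≈ 2.776 km/s

Final answer:
(a) semi-major axis a = 2.091 Gm
(b) semi-latus rectum p = 1.106 Gm
(c) velocity ratio vₚ/vₐ = 5.377
(d) velocity at periapsis vₚ = 2.776 km/s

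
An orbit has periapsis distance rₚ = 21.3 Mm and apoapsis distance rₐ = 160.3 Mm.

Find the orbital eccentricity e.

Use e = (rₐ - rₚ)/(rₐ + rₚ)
rₚ = 21.3 Mm = 2.13 × 10^7 m
rₐ = 160.3 Mm = 1.603 × 10^8 m
rₐ − rₚ = 1.39 × 10^8 m
rₐ + rₚ = 1.816 × 10^8 m
e = (rₐ − rₚ)/(rₐ + rₚ) = 0.765419

Final answer: e = 0.7654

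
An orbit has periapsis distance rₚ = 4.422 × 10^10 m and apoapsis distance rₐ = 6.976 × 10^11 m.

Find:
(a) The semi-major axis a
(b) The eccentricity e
rₚ = 4.422 × 10^10 m
rₐ = 6.976 × 10^11 m
(a) a = (rₚ + rₐ)/2 = 3.7091 × 10^11 m ≈ 3.709 × 10^11 m
(b) e = (rₐ − rₚ)/(rₐ + rₚ) = (6.5338 × 10^11) / (7.4182 × 10^11) = 0.88078

Final answer:
(a) a = 3.709 × 10^11 m
(b) e = 0.8808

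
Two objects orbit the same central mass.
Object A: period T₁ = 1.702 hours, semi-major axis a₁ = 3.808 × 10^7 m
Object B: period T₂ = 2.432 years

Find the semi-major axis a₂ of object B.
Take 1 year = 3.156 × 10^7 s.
T₁ = 1.702 hours = 6127.2 s
T₂ = 2.432 years = 7.67539 × 10^7 s
a₁ = 3.808 × 10^7 m
Kepler's third law: (T₂/T₁)² = (a₂/a₁)³  ⇒  a₂ = a₁ (T₂/T₁)^(2/3)
T₂/T₁ = 12526.8
(T₂/T₁)^(2/3) = 539.377
a₂ = 3.808 × 10^7 m × 539.377 = 2.05395 × 10^10 m ≈ 2.054 × 10^10 m

Final answer: a₂ = 2.054 × 10^10 m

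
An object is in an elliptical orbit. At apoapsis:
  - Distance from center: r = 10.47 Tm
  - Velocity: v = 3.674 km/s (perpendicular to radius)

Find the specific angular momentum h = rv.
r = 10.47 Tm = 1.047 × 10^13 m
v = 3.674 km/s = 3674 m/s
h = rv = 1.047 × 10^13 × 3674 = 3.84668 × 10^16 m²/s ≈ 3.847 × 10^16 m²/s

Final answer: h = 3.847 × 10^16 m²/s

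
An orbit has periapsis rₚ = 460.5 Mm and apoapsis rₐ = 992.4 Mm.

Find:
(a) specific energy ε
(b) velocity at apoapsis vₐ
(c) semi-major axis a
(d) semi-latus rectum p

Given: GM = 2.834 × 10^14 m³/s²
rₚ = 460.5 Mm = 4.605 × 10^8 m
rₐ = 992.4 Mm = 9.924 × 10^8 m
GM = 2.834 × 10^14 m³/s²
a = (rₚ + rₐ)/2 = 7.2645 × 10^8 m
e = (rₐ − rₚ)/(rₐ + rₚ) = (5.319 × 10^8) / (1.4529 × 10^9) = 0.366095
(a) 2a = 1.4529 × 10^9 m;  ε = −GM/(2a) = -195058 J/kg ≈ -195.1 kJ/kg
(b) vₐ² = GM (2/rₐ − 1/a) = 2.834 × 10^14 × (2.01532 × 10^-9 − 1.37656 × 10^-9) = 181024 m²/s²;  vₐ = 425.47 m/s ≈ 425.5 m/s
(c) a = 7.2645 × 10^8 m ≈ 726.5 Mm
(d) 1 − e² = 0.865974;  p = a(1 − e²) = 7.2645 × 10^8 × 0.865974 = 6.29087 × 10^8 m ≈ 629.1 Mm

Final answer:
(a) specific energy ε = -195.1 kJ/kg
(b) velocity at apoapsis vₐ = 425.5 m/s
(c) semi-major axis a = 726.5 Mm
(d) semi-latus rectum p = 629.1 Mm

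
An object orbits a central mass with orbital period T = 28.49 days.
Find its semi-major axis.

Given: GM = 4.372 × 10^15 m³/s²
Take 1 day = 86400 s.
T = 28.49 days = 2.46154 × 10^6 s
GM = 4.372 × 10^15 m³/s²
Kepler's third law: a³ = GM T² / (4π²)
T² = 6.05916 × 10^12 s²
a³ = (4.372 × 10^15) × (6.05916 × 10^12) / (4π²) = 6.71016 × 10^26 m³
a = (a³)^(1/3) = 8.75476 × 10^8 m ≈ 875.5 Mm

Final answer: 875.5 Mm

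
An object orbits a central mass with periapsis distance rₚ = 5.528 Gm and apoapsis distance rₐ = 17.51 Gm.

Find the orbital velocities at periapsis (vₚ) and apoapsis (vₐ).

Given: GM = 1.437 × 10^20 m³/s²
rₚ = 5.528 Gm = 5.528 × 10^9 m
rₐ = 17.51 Gm = 1.751 × 10^10 m
GM = 1.437 × 10^20 m³/s²
a = (rₚ + rₐ)/2 = 1.1519 × 10^10 m
Vis-viva: v² = GM (2/r − 1/a)
vₚ² = 1.437 × 10^20 × (3.61795 × 10^-10 − 8.68131 × 10^-11) = 3.95148 × 10^10 m²/s²
vₚ = 198783 m/s ≈ 198.8 km/s
vₐ² = 1.437 × 10^20 × (1.1422 × 10^-10 − 8.68131 × 10^-11) = 3.93844 × 10^9 m²/s²
vₐ = 62757 m/s ≈ 62.76 km/s

Final answer: vₚ = 198.8 km/s, vₐ = 62.76 km/s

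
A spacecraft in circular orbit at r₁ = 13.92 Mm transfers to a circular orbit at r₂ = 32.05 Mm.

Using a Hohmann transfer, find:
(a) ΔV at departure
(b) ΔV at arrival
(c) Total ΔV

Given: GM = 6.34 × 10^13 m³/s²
r₁ = 13.92 Mm = 1.392 × 10^7 m
r₂ = 32.05 Mm = 3.205 × 10^7 m
GM = 6.34 × 10^13 m³/s²
Transfer ellipse: a_t = (r₁ + r₂)/2 = 2.2985 × 10^7 m
Circular speed at r₁: v₁ = √(GM/r₁) = 2134.15 m/s
Transfer speed at r₁ (periapsis): v₁ₜ = √(GM(2/r₁ − 1/a_t)) = 2520.09 m/s
(a) ΔV₁ = v₁ₜ − v₁ = 385.944 m/s ≈ 385.9 m/s
Circular speed at r₂: v₂ = √(GM/r₂) = 1406.47 m/s
Transfer speed at r₂ (apoapsis): v₂ₜ = √(GM(2/r₂ − 1/a_t)) = 1094.53 m/s
(b) ΔV₂ = v₂ − v₂ₜ = 311.94 m/s ≈ 311.9 m/s
(c) ΔV_total = ΔV₁ + ΔV₂ = 697.884 m/s ≈ 697.9 m/s

Final answer:
(a) ΔV₁ = 385.9 m/s
(b) ΔV₂ = 311.9 m/s
(c) ΔV_total = 697.9 m/s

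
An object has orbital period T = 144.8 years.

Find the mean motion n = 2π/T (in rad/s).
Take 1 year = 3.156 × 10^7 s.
T = 144.8 years = 4.56989 × 10^9 s
n = 2π / (4.56989 × 10^9 s) = 1.37491 × 10^-9 rad/s ≈ 1.375 × 10^-9 rad/s

Final answer: n = 1.375 × 10^-9 rad/s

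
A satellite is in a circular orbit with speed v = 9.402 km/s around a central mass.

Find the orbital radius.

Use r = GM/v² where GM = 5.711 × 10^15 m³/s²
v = 9.402 km/s = 9402 m/s
GM = 5.711 × 10^15 m³/s²
v² = 8.83976 × 10^7 m²/s²
r = GM/v² = (5.711 × 10^15) / (8.83976 × 10^7) = 6.46058 × 10^7 m ≈ 64.61 Mm

Final answer: 64.61 Mm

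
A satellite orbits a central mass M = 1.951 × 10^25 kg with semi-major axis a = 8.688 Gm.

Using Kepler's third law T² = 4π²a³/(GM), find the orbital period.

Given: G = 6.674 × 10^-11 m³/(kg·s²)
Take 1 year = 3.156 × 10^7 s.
M = 1.951 × 10^25 kg
GM = G × M = 6.674 × 10^-11 × 1.951 × 10^25 = 1.3021 × 10^15 m³/s²
a = 8.688 Gm = 8.688 × 10^9 m
a³ = 6.55782 × 10^29 m³
T = 2π √(a³/GM) = 2π √((6.55782 × 10^29) / (1.3021 × 10^15)) = 2π × 2.24418 × 10^7 s
T = 1.41006 × 10^8 s ≈ 4.468 years

Final answer: 4.468 years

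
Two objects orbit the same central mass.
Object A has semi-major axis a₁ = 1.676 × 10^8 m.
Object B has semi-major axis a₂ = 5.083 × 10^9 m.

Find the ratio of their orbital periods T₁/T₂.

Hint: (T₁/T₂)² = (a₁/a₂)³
a₁ = 1.676 × 10^8 m
a₂ = 5.083 × 10^9 m
a₁/a₂ = 0.0329727
T₁/T₂ = (a₁/a₂)^(3/2) = (0.0329727)^1.5 = 0.0059873

Final answer: T₁/T₂ = 0.005987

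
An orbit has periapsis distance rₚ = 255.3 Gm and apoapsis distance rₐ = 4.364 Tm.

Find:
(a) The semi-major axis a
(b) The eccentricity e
rₚ = 255.3 Gm = 2.553 × 10^11 m
rₐ = 4.364 Tm = 4.364 × 10^12 m
(a) a = (rₚ + rₐ)/2 = 2.30965 × 10^12 m ≈ 2.31 Tm
(b) e = (rₐ − rₚ)/(rₐ + rₚ) = (4.1087 × 10^12) / (4.6193 × 10^12) = 0.889464

Final answer:
(a) a = 2.31 Tm
(b) e = 0.8895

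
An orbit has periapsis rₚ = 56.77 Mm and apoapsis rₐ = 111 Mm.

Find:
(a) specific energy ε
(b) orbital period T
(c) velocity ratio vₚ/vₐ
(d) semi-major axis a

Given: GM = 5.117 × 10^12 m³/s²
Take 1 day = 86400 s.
rₚ = 56.77 Mm = 5.677 × 10^7 m
rₐ = 111 Mm = 1.11 × 10^8 m
GM = 5.117 × 10^12 m³/s²
a = (rₚ + rₐ)/2 = 8.3885 × 10^7 m
e = (rₐ − rₚ)/(rₐ + rₚ) = (5.423 × 10^7) / (1.6777 × 10^8) = 0.32324
(a) 2a = 1.6777 × 10^8 m;  ε = −GM/(2a) = -30500.1 J/kg ≈ -30.5 kJ/kg
(b) a³ = 5.90273 × 10^23 m³;  T = 2π √(a³/GM) = 2π × 339640 s = 2.13402 × 10^6 s ≈ 24.7 days
(c) vₚ/vₐ = rₐ/rₚ (angular momentum) = (1.11 × 10^8) / (5.677 × 10^7) = 1.95526 ≈ 1.955
(d) a = 8.3885 × 10^7 m ≈ 83.89 Mm

Final answer:
(a) specific energy ε = -30.5 kJ/kg
(b) orbital period T = 24.7 days
(c) velocity ratio vₚ/vₐ = 1.955
(d) semi-major axis a = 83.89 Mm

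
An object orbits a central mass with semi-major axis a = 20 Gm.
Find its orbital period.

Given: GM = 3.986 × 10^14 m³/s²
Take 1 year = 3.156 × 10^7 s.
a = 20 Gm = 2 × 10^10 m
GM = 3.986 × 10^14 m³/s²
a³ = 8 × 10^30 m³
T = 2π √(a³/GM) = 2π √((8 × 10^30) / (3.986 × 10^14)) = 2π × 1.41669 × 10^8 s
T = 8.90136 × 10^8 s ≈ 28.2 years

Final answer: 28.2 years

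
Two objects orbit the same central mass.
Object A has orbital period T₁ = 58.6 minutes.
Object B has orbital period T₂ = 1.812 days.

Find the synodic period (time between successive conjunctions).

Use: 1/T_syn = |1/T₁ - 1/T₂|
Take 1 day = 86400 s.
T₁ = 58.6 minutes = 3516 s
T₂ = 1.812 days = 156557 s
1/T₁ = 0.000284414 s⁻¹
1/T₂ = 6.38746 × 10^-6 s⁻¹
|1/T₁ − 1/T₂| = 0.000278027 s⁻¹
T_syn = 1 / |1/T₁ − 1/T₂| = 3596.78 s ≈ 59.95 minutes

Final answer: T_syn = 59.95 minutes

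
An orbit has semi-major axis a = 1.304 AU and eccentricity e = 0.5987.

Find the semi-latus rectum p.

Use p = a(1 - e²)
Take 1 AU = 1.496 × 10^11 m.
a = 1.304 AU = 1.95078 × 10^11 m
e = 0.5987,  e² = 0.358442,  1 − e² = 0.641558
p = a(1 − e²) = 1.95078 × 10^11 m × 0.641558 = 1.25154 × 10^11 m ≈ 0.8366 AU

Final answer: p = 0.8366 AU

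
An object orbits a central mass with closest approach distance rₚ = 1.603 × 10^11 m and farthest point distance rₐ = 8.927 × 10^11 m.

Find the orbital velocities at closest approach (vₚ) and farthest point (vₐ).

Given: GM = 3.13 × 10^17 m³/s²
rₚ = 1.603 × 10^11 m
rₐ = 8.927 × 10^11 m
GM = 3.13 × 10^17 m³/s²
a = (rₚ + rₐ)/2 = 5.265 × 10^11 m
Vis-viva: v² = GM (2/r − 1/a)
vₚ² = 3.13 × 10^17 × (1.24766 × 10^-11 − 1.89934 × 10^-12) = 3.31069 × 10^6 m²/s²
vₚ = 1819.53 m/s ≈ 1.82 km/s
vₐ² = 3.13 × 10^17 × (2.24039 × 10^-12 − 1.89934 × 10^-12) = 106751 m²/s²
vₐ = 326.728 m/s ≈ 326.7 m/s

Final answer: vₚ = 1.82 km/s, vₐ = 326.7 m/s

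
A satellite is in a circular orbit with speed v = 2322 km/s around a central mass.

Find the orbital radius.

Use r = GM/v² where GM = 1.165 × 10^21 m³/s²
v = 2322 km/s = 2.322 × 10^6 m/s
GM = 1.165 × 10^21 m³/s²
v² = 5.39168 × 10^12 m²/s²
r = GM/v² = (1.165 × 10^21) / (5.39168 × 10^12) = 2.16073 × 10^8 m ≈ 216.1 Mm

Final answer: 216.1 Mm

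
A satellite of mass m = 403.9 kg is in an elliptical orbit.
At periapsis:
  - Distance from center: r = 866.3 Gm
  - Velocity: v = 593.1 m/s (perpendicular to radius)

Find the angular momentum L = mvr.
r = 866.3 Gm = 8.663 × 10^11 m
v = 593.1 m/s
vr = 593.1 × 8.663 × 10^11 = 5.13803 × 10^14 m²/s
L = m × vr = 403.9 × 5.13803 × 10^14 = 2.07525 × 10^17 kg·m²/s ≈ 2.075 × 10^17 kg·m²/s

Final answer: L = 2.075 × 10^17 kg·m²/s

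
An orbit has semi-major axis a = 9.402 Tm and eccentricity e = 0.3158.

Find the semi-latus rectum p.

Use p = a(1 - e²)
a = 9.402 Tm = 9.402 × 10^12 m
e = 0.3158,  e² = 0.0997296,  1 − e² = 0.90027
p = a(1 − e²) = 9.402 × 10^12 m × 0.90027 = 8.46434 × 10^12 m ≈ 8.464 Tm

Final answer: p = 8.464 Tm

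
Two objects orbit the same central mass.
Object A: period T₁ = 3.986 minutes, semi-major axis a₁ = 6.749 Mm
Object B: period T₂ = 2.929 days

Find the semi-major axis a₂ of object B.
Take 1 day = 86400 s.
T₁ = 3.986 minutes = 239.16 s
T₂ = 2.929 days = 253066 s
a₁ = 6.749 Mm = 6.749 × 10^6 m
Kepler's third law: (T₂/T₁)² = (a₂/a₁)³  ⇒  a₂ = a₁ (T₂/T₁)^(2/3)
T₂/T₁ = 1058.14
(T₂/T₁)^(2/3) = 103.84
a₂ = 6.749 × 10^6 m × 103.84 = 7.00814 × 10^8 m ≈ 700.8 Mm

Final answer: a₂ = 700.8 Mm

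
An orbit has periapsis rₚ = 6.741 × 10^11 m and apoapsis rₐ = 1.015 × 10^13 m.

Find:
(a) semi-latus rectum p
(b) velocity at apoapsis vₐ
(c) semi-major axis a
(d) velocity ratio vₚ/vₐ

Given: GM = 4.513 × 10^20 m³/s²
rₚ = 6.741 × 10^11 m
rₐ = 1.015 × 10^13 m
GM = 4.513 × 10^20 m³/s²
a = (rₚ + rₐ)/2 = 5.41205 × 10^12 m
e = (rₐ − rₚ)/(rₐ + rₚ) = (9.4759 × 10^12) / (1.08241 × 10^13) = 0.875445
(a) 1 − e² = 0.233597;  p = a(1 − e²) = 5.41205 × 10^12 × 0.233597 = 1.26424 × 10^12 m ≈ 1.264 × 10^12 m
(b) vₐ² = GM (2/rₐ − 1/a) = 4.513 × 10^20 × (1.97044 × 10^-13 − 1.84773 × 10^-13) = 5.53811 × 10^6 m²/s²;  vₐ = 2353.32 m/s ≈ 2.353 km/s
(c) a = 5.41205 × 10^12 m ≈ 5.412 × 10^12 m
(d) vₚ/vₐ = rₐ/rₚ (angular momentum) = (1.015 × 10^13) / (6.741 × 10^11) = 15.0571 ≈ 15.06

Final answer:
(a) semi-latus rectum p = 1.264 × 10^12 m
(b) velocity at apoapsis vₐ = 2.353 km/s
(c) semi-major axis a = 5.412 × 10^12 m
(d) velocity ratio vₚ/vₐ = 15.06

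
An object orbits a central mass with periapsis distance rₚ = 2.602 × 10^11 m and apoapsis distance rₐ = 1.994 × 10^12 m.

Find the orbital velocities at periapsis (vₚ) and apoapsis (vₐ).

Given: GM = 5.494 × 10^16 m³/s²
rₚ = 2.602 × 10^11 m
rₐ = 1.994 × 10^12 m
GM = 5.494 × 10^16 m³/s²
a = (rₚ + rₐ)/2 = 1.1271 × 10^12 m
Vis-viva: v² = GM (2/r − 1/a)
vₚ² = 5.494 × 10^16 × (7.6864 × 10^-12 − 8.87233 × 10^-13) = 373546 m²/s²
vₚ = 611.184 m/s ≈ 611.2 m/s
vₐ² = 5.494 × 10^16 × (1.00301 × 10^-12 − 8.87233 × 10^-13) = 6360.75 m²/s²
vₐ = 79.7543 m/s ≈ 79.75 m/s

Final answer: vₚ = 611.2 m/s, vₐ = 79.75 m/s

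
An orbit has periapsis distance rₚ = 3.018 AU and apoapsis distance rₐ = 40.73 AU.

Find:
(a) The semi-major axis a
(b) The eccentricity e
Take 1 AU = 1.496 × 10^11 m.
rₚ = 3.018 AU = 4.51493 × 10^11 m
rₐ = 40.73 AU = 6.09321 × 10^12 m
(a) a = (rₚ + rₐ)/2 = 3.27235 × 10^12 m ≈ 21.87 AU
(b) e = (rₐ − rₚ)/(rₐ + rₚ) = (5.64172 × 10^12) / (6.5447 × 10^12) = 0.862028

Final answer:
(a) a = 21.87 AU
(b) e = 0.862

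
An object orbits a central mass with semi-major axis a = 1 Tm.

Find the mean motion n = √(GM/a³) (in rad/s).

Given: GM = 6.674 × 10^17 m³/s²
a = 1 Tm = 1 × 10^12 m
GM = 6.674 × 10^17 m³/s²
a³ = 1 × 10^36 m³
GM/a³ = (6.674 × 10^17) / (1 × 10^36) = 6.674 × 10^-19 s⁻²
n = √(GM/a³) = 8.16946 × 10^-10 rad/s ≈ 8.169 × 10^-10 rad/s

Final answer: n = 8.169 × 10^-10 rad/s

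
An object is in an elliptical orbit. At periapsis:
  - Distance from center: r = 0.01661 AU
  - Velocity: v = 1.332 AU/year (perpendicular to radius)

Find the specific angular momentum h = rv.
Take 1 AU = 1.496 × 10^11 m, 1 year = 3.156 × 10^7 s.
r = 0.01661 AU = 2.48486 × 10^9 m
v = 1.332 AU/year = 6313.92 m/s
h = rv = 2.48486 × 10^9 × 6313.92 = 1.56892 × 10^13 m²/s ≈ 1.569 × 10^13 m²/s

Final answer: h = 1.569 × 10^13 m²/s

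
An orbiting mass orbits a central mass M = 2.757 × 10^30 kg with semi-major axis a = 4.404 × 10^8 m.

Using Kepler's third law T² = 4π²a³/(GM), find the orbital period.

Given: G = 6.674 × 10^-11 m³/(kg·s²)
M = 2.757 × 10^30 kg
GM = G × M = 6.674 × 10^-11 × 2.757 × 10^30 = 1.84002 × 10^20 m³/s²
a = 4.404 × 10^8 m
a³ = 8.54165 × 10^25 m³
T = 2π √(a³/GM) = 2π √((8.54165 × 10^25) / (1.84002 × 10^20)) = 2π × 681.333 s
T = 4280.94 s ≈ 1.189 hours

Final answer: 1.189 hours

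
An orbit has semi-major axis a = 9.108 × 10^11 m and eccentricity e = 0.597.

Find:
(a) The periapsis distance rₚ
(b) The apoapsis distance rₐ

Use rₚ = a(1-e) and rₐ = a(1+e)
a = 9.108 × 10^11 m
e = 0.597:  1 − e = 0.403,  1 + e = 1.597
(a) rₚ = a(1 − e) = 9.108 × 10^11 m × 0.403 = 3.67052 × 10^11 m ≈ 3.671 × 10^11 m
(b) rₐ = a(1 + e) = 9.108 × 10^11 m × 1.597 = 1.45455 × 10^12 m ≈ 1.455 × 10^12 m

Final answer:
(a) rₚ = 3.671 × 10^11 m
(b) rₐ = 1.455 × 10^12 m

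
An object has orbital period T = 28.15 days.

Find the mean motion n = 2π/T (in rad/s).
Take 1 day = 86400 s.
T = 28.15 days = 2.43216 × 10^6 s
n = 2π / (2.43216 × 10^6 s) = 2.58338 × 10^-6 rad/s ≈ 2.583 × 10^-6 rad/s

Final answer: n = 2.583 × 10^-6 rad/s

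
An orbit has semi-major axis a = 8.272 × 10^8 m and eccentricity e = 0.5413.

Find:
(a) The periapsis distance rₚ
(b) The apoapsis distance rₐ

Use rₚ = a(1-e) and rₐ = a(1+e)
a = 8.272 × 10^8 m
e = 0.5413:  1 − e = 0.4587,  1 + e = 1.5413
(a) rₚ = a(1 − e) = 8.272 × 10^8 m × 0.4587 = 3.79437 × 10^8 m ≈ 3.794 × 10^8 m
(b) rₐ = a(1 + e) = 8.272 × 10^8 m × 1.5413 = 1.27496 × 10^9 m ≈ 1.275 × 10^9 m

Final answer:
(a) rₚ = 3.794 × 10^8 m
(b) rₐ = 1.275 × 10^9 m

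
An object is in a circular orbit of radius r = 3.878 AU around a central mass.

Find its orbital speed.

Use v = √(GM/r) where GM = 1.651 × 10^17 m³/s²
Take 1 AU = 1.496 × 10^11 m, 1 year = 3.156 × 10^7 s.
r = 3.878 AU = 5.80149 × 10^11 m
GM = 1.651 × 10^17 m³/s²
GM/r = (1.651 × 10^17) / (5.80149 × 10^11) = 284582 m²/s²
v = √(GM/r) = 533.462 m/s ≈ 0.1125 AU/year

Final answer: 0.1125 AU/year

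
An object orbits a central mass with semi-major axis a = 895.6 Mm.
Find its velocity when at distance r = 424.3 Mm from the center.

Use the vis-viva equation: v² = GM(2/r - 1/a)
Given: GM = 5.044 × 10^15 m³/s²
a = 895.6 Mm = 8.956 × 10^8 m
r = 424.3 Mm = 4.243 × 10^8 m
GM = 5.044 × 10^15 m³/s²
2/r − 1/a = 4.71365 × 10^-9 − 1.11657 × 10^-9 = 3.59708 × 10^-9 m⁻¹
v² = GM (2/r − 1/a) = 1.81437 × 10^7 m²/s²
v = 4259.54 m/s ≈ 4.26 km/s

Final answer: 4.26 km/s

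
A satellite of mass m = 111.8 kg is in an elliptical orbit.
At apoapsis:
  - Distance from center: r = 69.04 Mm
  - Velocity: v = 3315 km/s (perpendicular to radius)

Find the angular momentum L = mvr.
r = 69.04 Mm = 6.904 × 10^7 m
v = 3315 km/s = 3.315 × 10^6 m/s
vr = 3.315 × 10^6 × 6.904 × 10^7 = 2.28868 × 10^14 m²/s
L = m × vr = 111.8 × 2.28868 × 10^14 = 2.55874 × 10^16 kg·m²/s ≈ 2.559 × 10^16 kg·m²/s

Final answer: L = 2.559 × 10^16 kg·m²/s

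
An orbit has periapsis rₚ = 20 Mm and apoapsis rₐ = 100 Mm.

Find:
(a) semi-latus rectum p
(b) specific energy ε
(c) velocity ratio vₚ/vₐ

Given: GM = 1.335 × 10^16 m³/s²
rₚ = 20 Mm = 2 × 10^7 m
rₐ = 100 Mm = 1 × 10^8 m
GM = 1.335 × 10^16 m³/s²
a = (rₚ + rₐ)/2 = 6 × 10^7 m
e = (rₐ − rₚ)/(rₐ + rₚ) = (8 × 10^7) / (1.2 × 10^8) = 0.666667
(a) 1 − e² = 0.555556;  p = a(1 − e²) = 6 × 10^7 × 0.555556 = 3.33333 × 10^7 m ≈ 33.33 Mm
(b) 2a = 1.2 × 10^8 m;  ε = −GM/(2a) = -1.1125 × 10^8 J/kg ≈ -111.2 MJ/kg
(c) vₚ/vₐ = rₐ/rₚ (angular momentum) = (1 × 10^8) / (2 × 10^7) = 5 ≈ 5

Final answer:
(a) semi-latus rectum p = 33.33 Mm
(b) specific energy ε = -111.2 MJ/kg
(c) velocity ratio vₚ/vₐ = 5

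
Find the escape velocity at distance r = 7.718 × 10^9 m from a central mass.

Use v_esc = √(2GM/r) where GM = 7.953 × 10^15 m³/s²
r = 7.718 × 10^9 m
GM = 7.953 × 10^15 m³/s²
2GM/r = 2 × (7.953 × 10^15) / (7.718 × 10^9) = 2.0609 × 10^6 m²/s²
v_esc = √(2GM/r) = 1435.58 m/s ≈ 1.436 km/s

Final answer: 1.436 km/s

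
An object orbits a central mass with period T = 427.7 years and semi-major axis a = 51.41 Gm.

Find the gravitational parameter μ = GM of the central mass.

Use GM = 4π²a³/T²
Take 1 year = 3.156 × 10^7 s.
T = 427.7 years = 1.34982 × 10^10 s
a = 51.41 Gm = 5.141 × 10^10 m
a³ = 1.35876 × 10^32 m³
T² = 1.82202 × 10^20 s²
GM = 4π² × (1.35876 × 10^32) / (1.82202 × 10^20) = 2.94408 × 10^13 m³/s²
GM ≈ 2.944 × 10^13 m³/s²

Final answer: GM = 2.944 × 10^13 m³/s²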